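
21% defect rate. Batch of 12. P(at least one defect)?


P(all good) = (79/100)^12 = 59091511031674153381441/1000000000000000000000000
P(≥1 defect) = 940908488968325846618559/1000000000000000000000000

P = 940908488968325846618559/1000000000000000000000000 ≈ 94.09%


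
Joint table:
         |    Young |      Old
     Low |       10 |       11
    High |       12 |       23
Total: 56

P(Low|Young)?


P(Low|Young) = 10/(10+12) = 10/22 = 5/11

P = 5/11 ≈ 45.45%


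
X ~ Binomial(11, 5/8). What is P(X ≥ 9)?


P(X ≥ 9) = Σ P(X=i) for i=9..11
P(X=9) = 966796875/8589934592
P(X=10) = 322265625/8589934592
P(X=11) = 48828125/8589934592
Sum = 1337890625/8589934592

P(X ≥ 9) = 1337890625/8589934592 ≈ 15.58%


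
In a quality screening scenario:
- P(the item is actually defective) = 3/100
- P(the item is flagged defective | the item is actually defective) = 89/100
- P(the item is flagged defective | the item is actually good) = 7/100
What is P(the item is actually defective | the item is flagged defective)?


Using Bayes' theorem:
P(A|B) = P(B|A)·P(A) / P(B)

P(the item is flagged defective) = 89/100 × 3/100 + 7/100 × 97/100
= 267/10000 + 679/10000 = 473/5000

P(the item is actually defective|the item is flagged defective) = (267/10000) / (473/5000) = 267/946

P(the item is actually defective|the item is flagged defective) = 267/946 ≈ 28.22%


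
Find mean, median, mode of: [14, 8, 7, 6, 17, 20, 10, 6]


Sorted: [6, 6, 7, 8, 10, 14, 17, 20]
Mean = 88/8 = 11
Median = 9
Freq: {14: 1, 8: 1, 7: 1, 6: 2, 17: 1, 20: 1, 10: 1}
Mode: [6]

Mean=11, Median=9, Mode=6


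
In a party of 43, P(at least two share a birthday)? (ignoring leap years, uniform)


P(all different) = Π(365-i)/365 for i=0..42
= 0.076077
P(match) = 1 - 0.076077 = 0.923923

P ≈ 0.9239 ≈ 92.39%


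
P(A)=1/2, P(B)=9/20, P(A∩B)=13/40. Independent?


P(A)×P(B) = 9/40
P(A∩B) = 13/40
Not equal → NOT independent

No, not independent


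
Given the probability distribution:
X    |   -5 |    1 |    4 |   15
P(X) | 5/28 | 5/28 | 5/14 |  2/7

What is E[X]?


E[X] = Σ x·P(X=x)
= (-5)×(5/28) + (1)×(5/28) + (4)×(5/14) + (15)×(2/7)
= 5

E[X] = 5


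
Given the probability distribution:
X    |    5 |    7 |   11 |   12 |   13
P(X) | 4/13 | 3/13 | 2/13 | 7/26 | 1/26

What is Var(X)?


E[X] = 223/26
E[X²] = 2155/26
Var(X) = E[X²] - (E[X])² = 2155/26 - 49729/676 = 6301/676

Var(X) = 6301/676 ≈ 9.3210


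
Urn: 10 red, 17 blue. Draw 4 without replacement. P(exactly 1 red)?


Hypergeometric: C(10,1)×C(17,3)/C(27,4)
= 10×680/17550 = 136/351

P(X=1) = 136/351 ≈ 38.75%


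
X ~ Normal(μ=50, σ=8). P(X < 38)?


z = (38-50)/8 = -1.5
P(Z < -1.5) = 0.0668

P(X < 38) ≈ 0.0668


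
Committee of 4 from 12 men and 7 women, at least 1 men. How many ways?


Count by #men:
  1M,3W: C(12,1)×C(7,3)=420
  2M,2W: C(12,2)×C(7,2)=1386
  3M,1W: C(12,3)×C(7,1)=1540
  4M,0W: C(12,4)×C(7,0)=495
Total = 3841

3841


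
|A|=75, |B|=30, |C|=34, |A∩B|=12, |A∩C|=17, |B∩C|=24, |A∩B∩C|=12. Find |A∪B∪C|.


|A∪B∪C| = 75+30+34-12-17-24+12 = 98

|A∪B∪C| = 98


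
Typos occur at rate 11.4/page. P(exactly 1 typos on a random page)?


Poisson(λ=11.4): P(X=1) = e^(-λ)×λ^k/k!
= e^(-11.4) × 11.4^1 / 1!
≈ 1.119548484e-05 × 11.4 / 1 ≈ 0.000128

P(X=1) ≈ 0.000128 ≈ 0.01%


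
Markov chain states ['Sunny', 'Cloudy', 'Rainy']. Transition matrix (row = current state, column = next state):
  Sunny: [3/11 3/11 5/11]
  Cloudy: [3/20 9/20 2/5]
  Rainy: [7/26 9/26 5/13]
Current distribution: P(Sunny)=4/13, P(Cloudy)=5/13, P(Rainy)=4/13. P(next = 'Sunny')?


P(next=Sunny) = Σᵢ P(now=i)×P(i→Sunny)
= 4/13×3/11 + 5/13×3/20 + 4/13×7/26
= 12/143 + 3/52 + 14/169 = 1669/7436

P = 1669/7436 ≈ 0.2244


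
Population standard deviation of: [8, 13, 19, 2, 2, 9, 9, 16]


Mean = 78/8 = 39/4
  (8-39/4)²=49/16
  (13-39/4)²=169/16
  (19-39/4)²=1369/16
  (2-39/4)²=961/16
  (2-39/4)²=961/16
  (9-39/4)²=9/16
  (9-39/4)²=9/16
  (16-39/4)²=625/16
Σ(x-μ)² = 519/2
σ² = (519/2)/8 = 519/16

σ = √(519/16) ≈ 5.6954


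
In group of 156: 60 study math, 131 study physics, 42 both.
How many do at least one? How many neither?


|A∪B| = 60+131-42 = 149
Neither = 156-149 = 7

At least one: 149; Neither: 7


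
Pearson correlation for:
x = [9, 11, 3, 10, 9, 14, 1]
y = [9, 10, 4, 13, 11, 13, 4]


n=7, Σx=57, Σy=64, Σxy=618, Σx²=589, Σy²=672
r = (7×618 - 57×64)/√((7×589 - 57²)(7×672 - 64²))
= 678/√(874×608) = 678/√531392 ≈ 678/728.9664 ≈ 0.9301

r ≈ 0.9301


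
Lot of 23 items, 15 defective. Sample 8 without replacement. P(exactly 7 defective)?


Hypergeometric: C(15,7)×C(8,1)/C(23,8)
= 6435×8/490314 = 780/7429

P(X=7) = 780/7429 ≈ 10.50%


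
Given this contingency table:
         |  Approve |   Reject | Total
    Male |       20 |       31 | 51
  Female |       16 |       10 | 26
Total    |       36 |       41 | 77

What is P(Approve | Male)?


P(Approve | Male) = 20/(20+31) = 20/51

P(Approve|Male) = 20/51 ≈ 39.22%


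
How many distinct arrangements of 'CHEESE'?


Letters: 6, freq: {'C': 1, 'H': 1, 'E': 3, 'S': 1}
6!/(1!×1!×3!×1!) = 720/6 = 120

120


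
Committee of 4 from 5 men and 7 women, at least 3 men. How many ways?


Count by #men:
  3M,1W: C(5,3)×C(7,1)=70
  4M,0W: C(5,4)×C(7,0)=5
Total = 75

75


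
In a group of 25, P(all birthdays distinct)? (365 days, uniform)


P(all different) = Π(365-i)/365 for i=0..24
= (365/365)×(364/365)×...×(341/365)
= 0.431300

P ≈ 0.4313 ≈ 43.13%


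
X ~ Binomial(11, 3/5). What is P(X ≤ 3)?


P(X ≤ 3) = Σ P(X=i) for i=0..3
P(X=0) = 2048/48828125
P(X=1) = 33792/48828125
P(X=2) = 50688/9765625
P(X=3) = 228096/9765625
Sum = 285952/9765625

P(X ≤ 3) = 285952/9765625 ≈ 2.93%


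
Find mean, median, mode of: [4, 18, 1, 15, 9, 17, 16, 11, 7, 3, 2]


Sorted: [1, 2, 3, 4, 7, 9, 11, 15, 16, 17, 18]
Mean = 103/11
Median = 9
Freq: {4: 1, 18: 1, 1: 1, 15: 1, 9: 1, 17: 1, 16: 1, 11: 1, 7: 1, 3: 1, 2: 1}
Mode: No mode

Mean=103/11, Median=9, Mode=No mode


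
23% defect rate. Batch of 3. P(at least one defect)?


P(all good) = (77/100)^3 = 456533/1000000
P(≥1 defect) = 543467/1000000

P = 543467/1000000 ≈ 54.35%


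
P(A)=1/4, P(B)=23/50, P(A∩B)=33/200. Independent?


P(A)×P(B) = 23/200
P(A∩B) = 33/200
Not equal → NOT independent

No, not independent


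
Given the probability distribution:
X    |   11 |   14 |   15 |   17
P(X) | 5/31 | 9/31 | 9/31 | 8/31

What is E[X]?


E[X] = Σ x·P(X=x)
= (11)×(5/31) + (14)×(9/31) + (15)×(9/31) + (17)×(8/31)
= 452/31

E[X] = 452/31


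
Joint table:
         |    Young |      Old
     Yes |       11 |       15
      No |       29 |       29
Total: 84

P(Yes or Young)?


P(Yes∨Young) = P(Yes) + P(Young) - P(Yes∧Young)
= (26 + 40 - 11)/84 = 55/84

P = 55/84 ≈ 65.48%


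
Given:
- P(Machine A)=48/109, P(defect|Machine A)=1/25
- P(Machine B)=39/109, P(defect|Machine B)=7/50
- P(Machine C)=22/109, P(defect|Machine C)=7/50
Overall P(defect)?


P(B) = Σ P(B|Aᵢ)×P(Aᵢ)
  1/25×48/109 = 48/2725
  7/50×39/109 = 273/5450
  7/50×22/109 = 77/2725
Sum = 523/5450

P(defect) = 523/5450 ≈ 9.60%


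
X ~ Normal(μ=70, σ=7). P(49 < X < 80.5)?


z₁=(49-70)/7=-3.0, z₂=(80.5-70)/7=1.5
P = Φ(1.5) - Φ(-3.0) = 0.933193 - 0.001350 = 0.931843 ≈ 0.9318

P(49 < X < 80.5) ≈ 0.9318


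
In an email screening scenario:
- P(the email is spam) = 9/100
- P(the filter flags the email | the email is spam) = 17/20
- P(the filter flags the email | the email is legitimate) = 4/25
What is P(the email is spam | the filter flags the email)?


Using Bayes' theorem:
P(A|B) = P(B|A)·P(A) / P(B)

P(the filter flags the email) = 17/20 × 9/100 + 4/25 × 91/100
= 153/2000 + 91/625 = 2221/10000

P(the email is spam|the filter flags the email) = (153/2000) / (2221/10000) = 765/2221

P(the email is spam|the filter flags the email) = 765/2221 ≈ 34.44%


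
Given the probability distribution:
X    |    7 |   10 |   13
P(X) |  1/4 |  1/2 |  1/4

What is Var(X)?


E[X] = 10
E[X²] = 209/2
Var(X) = E[X²] - (E[X])² = 209/2 - 100 = 9/2

Var(X) = 9/2 ≈ 4.5000


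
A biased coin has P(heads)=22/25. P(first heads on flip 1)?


Geometric: P(X=1) = (1-p)^(k-1)×p = (3/25)^0×22/25 = 22/25

P(X=1) = 22/25 ≈ 88.00%


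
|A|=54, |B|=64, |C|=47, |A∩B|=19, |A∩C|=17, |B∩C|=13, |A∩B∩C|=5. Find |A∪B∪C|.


|A∪B∪C| = 54+64+47-19-17-13+5 = 121

|A∪B∪C| = 121


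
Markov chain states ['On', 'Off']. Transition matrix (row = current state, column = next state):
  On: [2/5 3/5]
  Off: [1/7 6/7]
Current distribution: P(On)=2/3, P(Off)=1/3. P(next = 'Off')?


P(next=Off) = Σᵢ P(now=i)×P(i→Off)
= 2/3×3/5 + 1/3×6/7
= 2/5 + 2/7 = 24/35

P = 24/35 ≈ 0.6857


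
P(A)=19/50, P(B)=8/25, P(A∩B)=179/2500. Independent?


P(A)×P(B) = 76/625
P(A∩B) = 179/2500
Not equal → NOT independent

No, not independent


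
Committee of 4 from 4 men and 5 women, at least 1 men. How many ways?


Count by #men:
  1M,3W: C(4,1)×C(5,3)=40
  2M,2W: C(4,2)×C(5,2)=60
  3M,1W: C(4,3)×C(5,1)=20
  4M,0W: C(4,4)×C(5,0)=1
Total = 121

121


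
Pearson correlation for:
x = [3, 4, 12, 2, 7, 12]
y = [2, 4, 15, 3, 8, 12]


n=6, Σx=40, Σy=44, Σxy=408, Σx²=366, Σy²=462
r = (6×408 - 40×44)/√((6×366 - 40²)(6×462 - 44²))
= 688/√(596×836) = 688/√498256 ≈ 688/705.8725 ≈ 0.9747

r ≈ 0.9747


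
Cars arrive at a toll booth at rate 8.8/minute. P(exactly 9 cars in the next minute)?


Poisson(λ=8.8): P(X=9) = e^(-λ)×λ^k/k!
= e^(-8.8) × 8.8^9 / 9!
≈ 0.0001507330751 × 316478381.829 / 362880 ≈ 0.131459

P(X=9) ≈ 0.131459 ≈ 13.15%


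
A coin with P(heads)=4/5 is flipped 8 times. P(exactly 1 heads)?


Binomial: P(X=1) = C(8,1)×p^1×(1-p)^7
= 8 × 4/5 × 1/78125 = 32/390625

P(X=1) = 32/390625 ≈ 0.01%


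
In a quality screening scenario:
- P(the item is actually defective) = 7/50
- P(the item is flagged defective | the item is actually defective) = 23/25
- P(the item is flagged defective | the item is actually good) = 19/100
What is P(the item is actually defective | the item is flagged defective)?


Using Bayes' theorem:
P(A|B) = P(B|A)·P(A) / P(B)

P(the item is flagged defective) = 23/25 × 7/50 + 19/100 × 43/50
= 161/1250 + 817/5000 = 1461/5000

P(the item is actually defective|the item is flagged defective) = (161/1250) / (1461/5000) = 644/1461

P(the item is actually defective|the item is flagged defective) = 644/1461 ≈ 44.08%


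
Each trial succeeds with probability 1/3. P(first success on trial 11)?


Geometric: P(X=11) = (1-p)^(k-1)×p = (2/3)^10×1/3 = 1024/177147

P(X=11) = 1024/177147 ≈ 0.58%


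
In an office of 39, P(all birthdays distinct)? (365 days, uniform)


P(all different) = Π(365-i)/365 for i=0..38
= (365/365)×(364/365)×...×(327/365)
= 0.121780

P ≈ 0.1218 ≈ 12.18%


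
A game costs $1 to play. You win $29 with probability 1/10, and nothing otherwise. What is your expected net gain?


E[gain] = (29-1)×1/10 + (-1)×9/10
= 14/5 - 9/10 = 19/10

Expected net gain = $19/10 ≈ $1.90


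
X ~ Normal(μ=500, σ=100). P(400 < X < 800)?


z₁=(400-500)/100=-1.0, z₂=(800-500)/100=3.0
P = Φ(3.0) - Φ(-1.0) = 0.998650 - 0.158655 = 0.839995 ≈ 0.8400

P(400 < X < 800) ≈ 0.8400


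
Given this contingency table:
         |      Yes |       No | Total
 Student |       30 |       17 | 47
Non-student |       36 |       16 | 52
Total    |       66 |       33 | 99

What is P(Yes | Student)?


P(Yes | Student) = 30/(30+17) = 30/47

P(Yes|Student) = 30/47 ≈ 63.83%


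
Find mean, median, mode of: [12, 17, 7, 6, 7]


Sorted: [6, 7, 7, 12, 17]
Mean = 49/5
Median = 7
Freq: {12: 1, 17: 1, 7: 2, 6: 1}
Mode: [7]

Mean=49/5, Median=7, Mode=7


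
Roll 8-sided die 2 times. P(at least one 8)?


P(no 8)^2 = (7/8)^2 = 49/64
P(≥1) = 1 - 49/64 = 15/64

P = 15/64 ≈ 23.44%


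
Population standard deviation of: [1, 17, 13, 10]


Mean = 41/4
  (1-41/4)²=1369/16
  (17-41/4)²=729/16
  (13-41/4)²=121/16
  (10-41/4)²=1/16
Σ(x-μ)² = 555/4
σ² = (555/4)/4 = 555/16

σ = √(555/16) ≈ 5.8896


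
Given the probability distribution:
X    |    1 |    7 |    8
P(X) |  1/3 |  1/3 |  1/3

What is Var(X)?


E[X] = 16/3
E[X²] = 38
Var(X) = E[X²] - (E[X])² = 38 - 256/9 = 86/9

Var(X) = 86/9 ≈ 9.5556


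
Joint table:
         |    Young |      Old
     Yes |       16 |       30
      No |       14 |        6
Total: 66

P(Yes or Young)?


P(Yes∨Young) = P(Yes) + P(Young) - P(Yes∧Young)
= (46 + 30 - 16)/66 = 60/66 = 10/11

P = 10/11 ≈ 90.91%


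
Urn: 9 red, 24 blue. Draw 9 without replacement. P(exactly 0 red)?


Hypergeometric: C(9,0)×C(24,9)/C(33,9)
= 1×1307504/38567100 = 29716/876525

P(X=0) = 29716/876525 ≈ 3.39%


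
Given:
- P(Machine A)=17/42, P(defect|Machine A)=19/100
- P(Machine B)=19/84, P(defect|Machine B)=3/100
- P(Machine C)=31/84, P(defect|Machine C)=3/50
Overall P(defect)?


P(B) = Σ P(B|Aᵢ)×P(Aᵢ)
  19/100×17/42 = 323/4200
  3/100×19/84 = 19/2800
  3/50×31/84 = 31/1400
Sum = 127/1200

P(defect) = 127/1200 ≈ 10.58%


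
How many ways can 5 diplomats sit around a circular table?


Circular arrangements of 5 distinct objects: fix one position to break rotational symmetry.
(n-1)! = 4! = 24

24


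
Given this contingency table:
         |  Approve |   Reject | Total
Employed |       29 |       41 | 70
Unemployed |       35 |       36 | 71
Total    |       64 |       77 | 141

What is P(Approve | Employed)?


P(Approve | Employed) = 29/(29+41) = 29/70

P(Approve|Employed) = 29/70 ≈ 41.43%


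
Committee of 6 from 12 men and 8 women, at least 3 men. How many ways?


Count by #men:
  3M,3W: C(12,3)×C(8,3)=12320
  4M,2W: C(12,4)×C(8,2)=13860
  5M,1W: C(12,5)×C(8,1)=6336
  6M,0W: C(12,6)×C(8,0)=924
Total = 33440

33440


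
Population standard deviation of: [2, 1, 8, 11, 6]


Mean = 28/5
  (2-28/5)²=324/25
  (1-28/5)²=529/25
  (8-28/5)²=144/25
  (11-28/5)²=729/25
  (6-28/5)²=4/25
Σ(x-μ)² = 346/5
σ² = (346/5)/5 = 346/25

σ = √(346/25) ≈ 3.7202


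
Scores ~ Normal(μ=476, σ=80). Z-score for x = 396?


z = (x - μ)/σ = (396 - 476)/80 = -1.0

z = -1.0


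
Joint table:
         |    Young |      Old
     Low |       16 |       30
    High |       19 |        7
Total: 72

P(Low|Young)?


P(Low|Young) = 16/(16+19) = 16/35

P = 16/35 ≈ 45.71%


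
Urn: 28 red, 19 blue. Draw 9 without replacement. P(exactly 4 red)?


Hypergeometric: C(28,4)×C(19,5)/C(47,9)
= 20475×11628/1362649145 = 3662820/20963833

P(X=4) = 3662820/20963833 ≈ 17.47%


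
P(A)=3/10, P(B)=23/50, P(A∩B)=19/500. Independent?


P(A)×P(B) = 69/500
P(A∩B) = 19/500
Not equal → NOT independent

No, not independent


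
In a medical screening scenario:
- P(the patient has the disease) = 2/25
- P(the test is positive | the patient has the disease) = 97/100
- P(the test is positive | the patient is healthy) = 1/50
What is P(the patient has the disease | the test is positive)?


Using Bayes' theorem:
P(A|B) = P(B|A)·P(A) / P(B)

P(the test is positive) = 97/100 × 2/25 + 1/50 × 23/25
= 97/1250 + 23/1250 = 12/125

P(the patient has the disease|the test is positive) = (97/1250) / (12/125) = 97/120

P(the patient has the disease|the test is positive) = 97/120 ≈ 80.83%


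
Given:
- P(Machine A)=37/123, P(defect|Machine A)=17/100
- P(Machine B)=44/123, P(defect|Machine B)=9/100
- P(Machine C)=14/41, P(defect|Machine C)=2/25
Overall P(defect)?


P(B) = Σ P(B|Aᵢ)×P(Aᵢ)
  17/100×37/123 = 629/12300
  9/100×44/123 = 33/1025
  2/25×14/41 = 28/1025
Sum = 1361/12300

P(defect) = 1361/12300 ≈ 11.07%


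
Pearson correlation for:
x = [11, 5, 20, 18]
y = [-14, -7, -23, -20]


n=4, Σx=54, Σy=-64, Σxy=-1009, Σx²=870, Σy²=1174
r = (4×(-1009) - 54×(-64))/√((4×870 - 54²)(4×1174 - (-64)²))
= -580/√(564×600) = -580/√338400 ≈ -580/581.7216 ≈ -0.9970

r ≈ -0.9970


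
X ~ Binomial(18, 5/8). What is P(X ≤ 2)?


P(X ≤ 2) = Σ P(X=i) for i=0..2
P(X=0) = 387420489/18014398509481984
P(X=1) = 5811307335/9007199254740992
P(X=2) = 164653707825/18014398509481984
Sum = 22082967873/2251799813685248

P(X ≤ 2) = 22082967873/2251799813685248 ≈ 0.00%


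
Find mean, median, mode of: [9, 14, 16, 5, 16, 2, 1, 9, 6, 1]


Sorted: [1, 1, 2, 5, 6, 9, 9, 14, 16, 16]
Mean = 79/10
Median = 15/2
Freq: {9: 2, 14: 1, 16: 2, 5: 1, 2: 1, 1: 2, 6: 1}
Mode: [1, 9, 16]

Mean=79/10, Median=15/2, Mode=[1, 9, 16]


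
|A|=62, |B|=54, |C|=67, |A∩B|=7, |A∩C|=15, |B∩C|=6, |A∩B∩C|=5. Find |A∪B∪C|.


|A∪B∪C| = 62+54+67-7-15-6+5 = 160

|A∪B∪C| = 160


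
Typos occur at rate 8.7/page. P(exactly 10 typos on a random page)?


Poisson(λ=8.7): P(X=10) = e^(-λ)×λ^k/k!
= e^(-8.7) × 8.7^10 / 10!
≈ 0.000166585811 × 2484234141.91 / 3628800 ≈ 0.114043

P(X=10) ≈ 0.114043 ≈ 11.40%


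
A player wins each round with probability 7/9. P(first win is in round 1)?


Geometric: P(X=1) = (1-p)^(k-1)×p = (2/9)^0×7/9 = 7/9

P(X=1) = 7/9 ≈ 77.78%


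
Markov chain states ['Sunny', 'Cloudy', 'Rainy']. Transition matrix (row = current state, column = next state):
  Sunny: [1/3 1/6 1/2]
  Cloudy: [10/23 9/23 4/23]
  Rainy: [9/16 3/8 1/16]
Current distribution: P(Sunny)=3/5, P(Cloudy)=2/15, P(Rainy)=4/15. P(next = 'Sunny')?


P(next=Sunny) = Σᵢ P(now=i)×P(i→Sunny)
= 3/5×1/3 + 2/15×10/23 + 4/15×9/16
= 1/5 + 4/69 + 3/20 = 563/1380

P = 563/1380 ≈ 0.4080


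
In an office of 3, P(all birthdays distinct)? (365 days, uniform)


P(all different) = Π(365-i)/365 for i=0..2
= (365/365)×(364/365)×...×(363/365)
= 0.991796

P ≈ 0.9918 ≈ 99.18%


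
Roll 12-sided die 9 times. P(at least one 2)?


P(no 2)^9 = (11/12)^9 = 2357947691/5159780352
P(≥1) = 1 - 2357947691/5159780352 = 2801832661/5159780352

P = 2801832661/5159780352 ≈ 54.30%


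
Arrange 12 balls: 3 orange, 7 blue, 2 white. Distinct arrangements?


12!/(3!×7!×2!) = 7920

7920


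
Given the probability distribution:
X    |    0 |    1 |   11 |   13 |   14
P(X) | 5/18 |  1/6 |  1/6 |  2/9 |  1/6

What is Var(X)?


E[X] = 65/9
E[X²] = 815/9
Var(X) = E[X²] - (E[X])² = 815/9 - 4225/81 = 3110/81

Var(X) = 3110/81 ≈ 38.3951


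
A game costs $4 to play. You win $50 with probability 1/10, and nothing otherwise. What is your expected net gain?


E[gain] = (50-4)×1/10 + (-4)×9/10
= 23/5 - 18/5 = 1

Expected net gain = $1 ≈ $1.00


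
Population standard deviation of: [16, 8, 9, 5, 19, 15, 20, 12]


Mean = 104/8 = 13
  (16-13)²=9
  (8-13)²=25
  (9-13)²=16
  (5-13)²=64
  (19-13)²=36
  (15-13)²=4
  (20-13)²=49
  (12-13)²=1
Σ(x-μ)² = 204
σ² = 204/8 = 51/2

σ = √(51/2) ≈ 5.0498


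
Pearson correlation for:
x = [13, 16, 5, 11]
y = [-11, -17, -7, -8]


n=4, Σx=45, Σy=-43, Σxy=-538, Σx²=571, Σy²=523
r = (4×(-538) - 45×(-43))/√((4×571 - 45²)(4×523 - (-43)²))
= -217/√(259×243) = -217/√62937 ≈ -217/250.8725 ≈ -0.8650

r ≈ -0.8650


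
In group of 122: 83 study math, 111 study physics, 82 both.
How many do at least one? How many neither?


|A∪B| = 83+111-82 = 112
Neither = 122-112 = 10

At least one: 112; Neither: 10


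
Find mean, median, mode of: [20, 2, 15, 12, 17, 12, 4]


Sorted: [2, 4, 12, 12, 15, 17, 20]
Mean = 82/7
Median = 12
Freq: {20: 1, 2: 1, 15: 1, 12: 2, 17: 1, 4: 1}
Mode: [12]

Mean=82/7, Median=12, Mode=12


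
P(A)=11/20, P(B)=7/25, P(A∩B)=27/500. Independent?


P(A)×P(B) = 77/500
P(A∩B) = 27/500
Not equal → NOT independent

No, not independent


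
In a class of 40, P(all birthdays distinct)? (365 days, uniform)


P(all different) = Π(365-i)/365 for i=0..39
= (365/365)×(364/365)×...×(326/365)
= 0.108768

P ≈ 0.1088 ≈ 10.88%


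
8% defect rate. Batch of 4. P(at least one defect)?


P(all good) = (23/25)^4 = 279841/390625
P(≥1 defect) = 110784/390625

P = 110784/390625 ≈ 28.36%


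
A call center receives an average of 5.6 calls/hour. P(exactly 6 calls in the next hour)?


Poisson(λ=5.6): P(X=6) = e^(-λ)×λ^k/k!
= e^(-5.6) × 5.6^6 / 6!
≈ 0.003697863716 × 30840.979456 / 720 ≈ 0.158397

P(X=6) ≈ 0.158397 ≈ 15.84%


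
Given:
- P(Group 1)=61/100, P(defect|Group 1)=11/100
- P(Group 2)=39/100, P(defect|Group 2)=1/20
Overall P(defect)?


P(B) = Σ P(B|Aᵢ)×P(Aᵢ)
  11/100×61/100 = 671/10000
  1/20×39/100 = 39/2000
Sum = 433/5000

P(defect) = 433/5000 ≈ 8.66%


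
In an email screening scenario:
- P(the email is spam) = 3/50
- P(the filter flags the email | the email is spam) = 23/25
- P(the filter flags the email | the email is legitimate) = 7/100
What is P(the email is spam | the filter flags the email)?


Using Bayes' theorem:
P(A|B) = P(B|A)·P(A) / P(B)

P(the filter flags the email) = 23/25 × 3/50 + 7/100 × 47/50
= 69/1250 + 329/5000 = 121/1000

P(the email is spam|the filter flags the email) = (69/1250) / (121/1000) = 276/605

P(the email is spam|the filter flags the email) = 276/605 ≈ 45.62%


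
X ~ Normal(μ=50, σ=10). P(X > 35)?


z = (35-50)/10 = -1.5
P(X > 35) = 1 - P(Z ≤ -1.5) = 1 - 0.0668 = 0.9332

P(X > 35) ≈ 0.9332


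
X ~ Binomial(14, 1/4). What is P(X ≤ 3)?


P(X ≤ 3) = Σ P(X=i) for i=0..3
P(X=0) = 4782969/268435456
P(X=1) = 11160261/134217728
P(X=2) = 48361131/268435456
P(X=3) = 16120377/67108864
Sum = 69973065/134217728

P(X ≤ 3) = 69973065/134217728 ≈ 52.13%


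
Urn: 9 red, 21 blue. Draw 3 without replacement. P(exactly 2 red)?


Hypergeometric: C(9,2)×C(21,1)/C(30,3)
= 36×21/4060 = 27/145

P(X=2) = 27/145 ≈ 18.62%


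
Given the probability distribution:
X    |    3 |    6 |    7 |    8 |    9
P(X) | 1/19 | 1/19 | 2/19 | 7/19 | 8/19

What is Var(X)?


E[X] = 151/19
E[X²] = 1239/19
Var(X) = E[X²] - (E[X])² = 1239/19 - 22801/361 = 740/361

Var(X) = 740/361 ≈ 2.0499


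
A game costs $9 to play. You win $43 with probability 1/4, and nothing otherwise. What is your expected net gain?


E[gain] = (43-9)×1/4 + (-9)×3/4
= 17/2 - 27/4 = 7/4

Expected net gain = $7/4 ≈ $1.75


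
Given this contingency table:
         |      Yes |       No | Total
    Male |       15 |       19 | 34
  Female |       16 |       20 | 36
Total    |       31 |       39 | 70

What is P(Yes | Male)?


P(Yes | Male) = 15/(15+19) = 15/34

P(Yes|Male) = 15/34 ≈ 44.12%


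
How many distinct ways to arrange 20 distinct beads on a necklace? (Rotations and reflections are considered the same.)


Free circular arrangements: rotations and reflections both identified.
(n-1)!/2 = 19!/2 = 121645100408832000/2 = 60822550204416000

60822550204416000


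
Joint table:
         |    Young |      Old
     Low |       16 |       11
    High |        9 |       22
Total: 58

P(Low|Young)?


P(Low|Young) = 16/(16+9) = 16/25

P = 16/25 ≈ 64.00%


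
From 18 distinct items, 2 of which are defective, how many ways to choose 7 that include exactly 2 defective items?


Choose 2 of the 2 defective items and 5 of the other 16 items:
C(2,2)×C(16,5) = 1×4368 = 4368

4368


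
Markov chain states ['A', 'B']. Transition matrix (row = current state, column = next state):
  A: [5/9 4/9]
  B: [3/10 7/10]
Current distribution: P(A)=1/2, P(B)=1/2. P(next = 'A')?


P(next=A) = Σᵢ P(now=i)×P(i→A)
= 1/2×5/9 + 1/2×3/10
= 5/18 + 3/20 = 77/180

P = 77/180 ≈ 0.4278


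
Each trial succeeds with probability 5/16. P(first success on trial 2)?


Geometric: P(X=2) = (1-p)^(k-1)×p = (11/16)^1×5/16 = 55/256

P(X=2) = 55/256 ≈ 21.48%


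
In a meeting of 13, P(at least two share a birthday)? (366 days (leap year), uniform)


P(all different) = Π(366-i)/366 for i=0..12
= 0.806071
P(match) = 1 - 0.806071 = 0.193929

P ≈ 0.1939 ≈ 19.39%


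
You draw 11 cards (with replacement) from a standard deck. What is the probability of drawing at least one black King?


P(not a black King) = 50/52 = 25/26
P(none in 11 draws) = (25/26)^11 = 2384185791015625/3670344486987776
P(≥1 black King) = 1 - 2384185791015625/3670344486987776 = 1286158695972151/3670344486987776

P = 1286158695972151/3670344486987776 ≈ 35.04%


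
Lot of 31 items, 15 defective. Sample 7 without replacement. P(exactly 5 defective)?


Hypergeometric: C(15,5)×C(16,2)/C(31,7)
= 3003×120/2629575 = 616/4495

P(X=5) = 616/4495 ≈ 13.70%


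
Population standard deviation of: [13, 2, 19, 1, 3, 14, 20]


Mean = 72/7
  (13-72/7)²=361/49
  (2-72/7)²=3364/49
  (19-72/7)²=3721/49
  (1-72/7)²=4225/49
  (3-72/7)²=2601/49
  (14-72/7)²=676/49
  (20-72/7)²=4624/49
Σ(x-μ)² = 2796/7
σ² = (2796/7)/7 = 2796/49

σ = √(2796/49) ≈ 7.5539


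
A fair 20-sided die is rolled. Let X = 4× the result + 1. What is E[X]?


E[die] = (1+20)/2 = 21/2
E[X] = 4×21/2 + 1 = 43

E[X] = 43


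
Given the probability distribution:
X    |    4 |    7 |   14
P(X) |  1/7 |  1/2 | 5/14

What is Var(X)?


E[X] = 127/14
E[X²] = 1355/14
Var(X) = E[X²] - (E[X])² = 1355/14 - 16129/196 = 2841/196

Var(X) = 2841/196 ≈ 14.4949


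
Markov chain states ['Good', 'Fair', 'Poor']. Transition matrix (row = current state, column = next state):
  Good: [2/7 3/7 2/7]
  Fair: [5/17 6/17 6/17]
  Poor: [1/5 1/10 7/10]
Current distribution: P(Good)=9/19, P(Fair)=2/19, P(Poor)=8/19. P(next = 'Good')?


P(next=Good) = Σᵢ P(now=i)×P(i→Good)
= 9/19×2/7 + 2/19×5/17 + 8/19×1/5
= 18/133 + 10/323 + 8/95 = 2832/11305

P = 2832/11305 ≈ 0.2505


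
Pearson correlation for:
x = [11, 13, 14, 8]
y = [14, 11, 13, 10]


n=4, Σx=46, Σy=48, Σxy=559, Σx²=550, Σy²=586
r = (4×559 - 46×48)/√((4×550 - 46²)(4×586 - 48²))
= 28/√(84×40) = 28/√3360 ≈ 28/57.9655 ≈ 0.4830

r ≈ 0.4830


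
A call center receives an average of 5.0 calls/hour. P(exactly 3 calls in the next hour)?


Poisson(λ=5.0): P(X=3) = e^(-λ)×λ^k/k!
= e^(-5.0) × 5.0^3 / 3!
≈ 0.006737946999 × 125 / 6 ≈ 0.140374

P(X=3) ≈ 0.140374 ≈ 14.04%


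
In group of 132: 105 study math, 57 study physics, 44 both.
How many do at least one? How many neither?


|A∪B| = 105+57-44 = 118
Neither = 132-118 = 14

At least one: 118; Neither: 14


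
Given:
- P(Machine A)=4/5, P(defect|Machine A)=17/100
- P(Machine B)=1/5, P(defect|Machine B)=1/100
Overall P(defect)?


P(B) = Σ P(B|Aᵢ)×P(Aᵢ)
  17/100×4/5 = 17/125
  1/100×1/5 = 1/500
Sum = 69/500

P(defect) = 69/500 ≈ 13.80%


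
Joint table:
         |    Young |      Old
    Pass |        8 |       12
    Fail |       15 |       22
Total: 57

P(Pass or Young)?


P(Pass∨Young) = P(Pass) + P(Young) - P(Pass∧Young)
= (20 + 23 - 8)/57 = 35/57

P = 35/57 ≈ 61.40%


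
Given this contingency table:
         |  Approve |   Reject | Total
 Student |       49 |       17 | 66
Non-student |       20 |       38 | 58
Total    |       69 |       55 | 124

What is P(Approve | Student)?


P(Approve | Student) = 49/(49+17) = 49/66

P(Approve|Student) = 49/66 ≈ 74.24%


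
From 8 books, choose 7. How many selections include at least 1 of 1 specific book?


Complement: C(8,7) - C(7,7) = 8 - 1 = 7

7


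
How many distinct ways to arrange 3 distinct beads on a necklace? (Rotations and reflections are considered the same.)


Free circular arrangements: rotations and reflections both identified.
(n-1)!/2 = 2!/2 = 2/2 = 1

1


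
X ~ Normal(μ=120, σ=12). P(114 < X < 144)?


z₁=(114-120)/12=-0.5, z₂=(144-120)/12=2.0
P = Φ(2.0) - Φ(-0.5) = 0.977250 - 0.308538 = 0.668712 ≈ 0.6687

P(114 < X < 144) ≈ 0.6687


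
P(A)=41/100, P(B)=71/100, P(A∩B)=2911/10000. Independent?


P(A)×P(B) = 2911/10000
P(A∩B) = 2911/10000
Equal ✓ → Independent

Yes, independent


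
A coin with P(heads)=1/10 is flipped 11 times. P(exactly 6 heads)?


Binomial: P(X=6) = C(11,6)×p^6×(1-p)^5
= 462 × 1/1000000 × 59049/100000 = 13640319/50000000000

P(X=6) = 13640319/50000000000 ≈ 0.03%


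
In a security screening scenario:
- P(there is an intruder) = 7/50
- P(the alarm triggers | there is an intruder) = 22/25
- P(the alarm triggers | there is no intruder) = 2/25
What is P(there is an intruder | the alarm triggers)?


Using Bayes' theorem:
P(A|B) = P(B|A)·P(A) / P(B)

P(the alarm triggers) = 22/25 × 7/50 + 2/25 × 43/50
= 77/625 + 43/625 = 24/125

P(there is an intruder|the alarm triggers) = (77/625) / (24/125) = 77/120

P(there is an intruder|the alarm triggers) = 77/120 ≈ 64.17%


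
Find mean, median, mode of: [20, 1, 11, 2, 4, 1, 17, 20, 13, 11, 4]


Sorted: [1, 1, 2, 4, 4, 11, 11, 13, 17, 20, 20]
Mean = 104/11
Median = 11
Freq: {20: 2, 1: 2, 11: 2, 2: 1, 4: 2, 17: 1, 13: 1}
Mode: [1, 4, 11, 20]

Mean=104/11, Median=11, Mode=[1, 4, 11, 20]


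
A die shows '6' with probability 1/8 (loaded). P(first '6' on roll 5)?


Geometric: P(X=5) = (1-p)^(k-1)×p = (7/8)^4×1/8 = 2401/32768

P(X=5) = 2401/32768 ≈ 7.33%


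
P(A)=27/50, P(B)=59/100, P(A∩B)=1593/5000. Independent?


P(A)×P(B) = 1593/5000
P(A∩B) = 1593/5000
Equal ✓ → Independent

Yes, independent


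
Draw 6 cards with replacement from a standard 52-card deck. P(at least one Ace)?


P(not a Ace) = 48/52 = 12/13
P(none in 6 draws) = (12/13)^6 = 2985984/4826809
P(≥1 Ace) = 1 - 2985984/4826809 = 1840825/4826809

P = 1840825/4826809 ≈ 38.14%


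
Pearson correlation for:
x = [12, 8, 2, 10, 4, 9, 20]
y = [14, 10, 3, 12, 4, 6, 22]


n=7, Σx=65, Σy=71, Σxy=884, Σx²=809, Σy²=985
r = (7×884 - 65×71)/√((7×809 - 65²)(7×985 - 71²))
= 1573/√(1438×1854) = 1573/√2666052 ≈ 1573/1632.8049 ≈ 0.9634

r ≈ 0.9634


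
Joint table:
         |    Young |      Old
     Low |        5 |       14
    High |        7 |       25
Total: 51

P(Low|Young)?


P(Low|Young) = 5/(5+7) = 5/12

P = 5/12 ≈ 41.67%


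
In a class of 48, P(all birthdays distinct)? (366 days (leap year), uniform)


P(all different) = Π(366-i)/366 for i=0..47
= (366/366)×(365/366)×...×(319/366)
= 0.039768

P ≈ 0.0398 ≈ 3.98%


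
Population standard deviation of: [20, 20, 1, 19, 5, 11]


Mean = 76/6 = 38/3
  (20-38/3)²=484/9
  (20-38/3)²=484/9
  (1-38/3)²=1225/9
  (19-38/3)²=361/9
  (5-38/3)²=529/9
  (11-38/3)²=25/9
Σ(x-μ)² = 1036/3
σ² = (1036/3)/6 = 518/9

σ = √(518/9) ≈ 7.5865


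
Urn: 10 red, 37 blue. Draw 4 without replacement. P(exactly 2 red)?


Hypergeometric: C(10,2)×C(37,2)/C(47,4)
= 45×666/178365 = 1998/11891

P(X=2) = 1998/11891 ≈ 16.80%


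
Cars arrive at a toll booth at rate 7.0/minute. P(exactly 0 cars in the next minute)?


Poisson(λ=7.0): P(X=0) = e^(-λ)×λ^k/k!
= e^(-7.0) × 7.0^0 / 0!
≈ 0.0009118819656 × 1 / 1 ≈ 0.000912

P(X=0) ≈ 0.000912 ≈ 0.09%


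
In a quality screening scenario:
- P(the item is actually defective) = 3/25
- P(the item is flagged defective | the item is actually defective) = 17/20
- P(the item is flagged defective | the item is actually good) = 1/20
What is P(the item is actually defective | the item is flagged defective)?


Using Bayes' theorem:
P(A|B) = P(B|A)·P(A) / P(B)

P(the item is flagged defective) = 17/20 × 3/25 + 1/20 × 22/25
= 51/500 + 11/250 = 73/500

P(the item is actually defective|the item is flagged defective) = (51/500) / (73/500) = 51/73

P(the item is actually defective|the item is flagged defective) = 51/73 ≈ 69.86%


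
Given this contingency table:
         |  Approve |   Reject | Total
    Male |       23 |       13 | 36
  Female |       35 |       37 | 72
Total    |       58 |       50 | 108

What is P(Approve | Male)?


P(Approve | Male) = 23/(23+13) = 23/36

P(Approve|Male) = 23/36 ≈ 63.89%


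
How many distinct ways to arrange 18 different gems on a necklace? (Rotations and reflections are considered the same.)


Free circular arrangements: rotations and reflections both identified.
(n-1)!/2 = 17!/2 = 355687428096000/2 = 177843714048000

177843714048000


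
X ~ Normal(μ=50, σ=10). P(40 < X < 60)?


z₁=(40-50)/10=-1.0, z₂=(60-50)/10=1.0
P = Φ(1.0) - Φ(-1.0) = 0.841345 - 0.158655 = 0.682690 ≈ 0.6827

P(40 < X < 60) ≈ 0.6827


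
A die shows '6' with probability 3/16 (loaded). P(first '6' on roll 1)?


Geometric: P(X=1) = (1-p)^(k-1)×p = (13/16)^0×3/16 = 3/16

P(X=1) = 3/16 ≈ 18.75%


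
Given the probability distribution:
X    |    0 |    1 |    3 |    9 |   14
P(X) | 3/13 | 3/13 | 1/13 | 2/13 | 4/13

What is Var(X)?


E[X] = 80/13
E[X²] = 958/13
Var(X) = E[X²] - (E[X])² = 958/13 - 6400/169 = 6054/169

Var(X) = 6054/169 ≈ 35.8225


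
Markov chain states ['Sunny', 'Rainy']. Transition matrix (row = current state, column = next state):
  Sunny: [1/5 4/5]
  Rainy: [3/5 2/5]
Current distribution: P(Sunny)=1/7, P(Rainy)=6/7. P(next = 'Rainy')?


P(next=Rainy) = Σᵢ P(now=i)×P(i→Rainy)
= 1/7×4/5 + 6/7×2/5
= 4/35 + 12/35 = 16/35

P = 16/35 ≈ 0.4571


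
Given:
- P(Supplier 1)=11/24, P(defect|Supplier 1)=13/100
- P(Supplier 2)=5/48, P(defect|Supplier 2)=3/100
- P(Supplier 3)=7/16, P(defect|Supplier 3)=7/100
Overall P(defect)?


P(B) = Σ P(B|Aᵢ)×P(Aᵢ)
  13/100×11/24 = 143/2400
  3/100×5/48 = 1/320
  7/100×7/16 = 49/1600
Sum = 7/75

P(defect) = 7/75 ≈ 9.33%


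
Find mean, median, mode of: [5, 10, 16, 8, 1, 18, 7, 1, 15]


Sorted: [1, 1, 5, 7, 8, 10, 15, 16, 18]
Mean = 81/9 = 9
Median = 8
Freq: {5: 1, 10: 1, 16: 1, 8: 1, 1: 2, 18: 1, 7: 1, 15: 1}
Mode: [1]

Mean=9, Median=8, Mode=1


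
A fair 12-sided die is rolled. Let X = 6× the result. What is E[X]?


E[die] = (1+12)/2 = 13/2
E[X] = 6 × 13/2 = 39

E[X] = 39


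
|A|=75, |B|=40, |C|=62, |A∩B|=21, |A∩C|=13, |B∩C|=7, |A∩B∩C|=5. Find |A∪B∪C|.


|A∪B∪C| = 75+40+62-21-13-7+5 = 141

|A∪B∪C| = 141


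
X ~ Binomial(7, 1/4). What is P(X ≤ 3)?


P(X ≤ 3) = Σ P(X=i) for i=0..3
P(X=0) = 2187/16384
P(X=1) = 5103/16384
P(X=2) = 5103/16384
P(X=3) = 2835/16384
Sum = 3807/4096

P(X ≤ 3) = 3807/4096 ≈ 92.94%


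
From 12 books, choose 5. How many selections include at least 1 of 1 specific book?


Complement: C(12,5) - C(11,5) = 792 - 462 = 330

330


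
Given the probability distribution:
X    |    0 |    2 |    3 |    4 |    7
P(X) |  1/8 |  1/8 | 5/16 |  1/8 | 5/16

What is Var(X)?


E[X] = 31/8
E[X²] = 165/8
Var(X) = E[X²] - (E[X])² = 165/8 - 961/64 = 359/64

Var(X) = 359/64 ≈ 5.6094


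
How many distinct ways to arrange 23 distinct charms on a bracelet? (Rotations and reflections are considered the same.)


Free circular arrangements: rotations and reflections both identified.
(n-1)!/2 = 22!/2 = 1124000727777607680000/2 = 562000363888803840000

562000363888803840000


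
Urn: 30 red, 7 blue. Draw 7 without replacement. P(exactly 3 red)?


Hypergeometric: C(30,3)×C(7,4)/C(37,7)
= 4060×35/10295472 = 35525/2573868

P(X=3) = 35525/2573868 ≈ 1.38%


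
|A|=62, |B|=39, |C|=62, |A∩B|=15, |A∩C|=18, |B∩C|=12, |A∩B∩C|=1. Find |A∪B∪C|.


|A∪B∪C| = 62+39+62-15-18-12+1 = 119

|A∪B∪C| = 119


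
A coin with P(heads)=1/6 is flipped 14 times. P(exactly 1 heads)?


Binomial: P(X=1) = C(14,1)×p^1×(1-p)^13
= 14 × 1/6 × 1220703125/13060694016 = 8544921875/39182082048

P(X=1) = 8544921875/39182082048 ≈ 21.81%


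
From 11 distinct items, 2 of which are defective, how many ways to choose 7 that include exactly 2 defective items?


Choose 2 of the 2 defective items and 5 of the other 9 items:
C(2,2)×C(9,5) = 1×126 = 126

126


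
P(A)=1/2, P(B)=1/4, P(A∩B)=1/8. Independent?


P(A)×P(B) = 1/8
P(A∩B) = 1/8
Equal ✓ → Independent

Yes, independent


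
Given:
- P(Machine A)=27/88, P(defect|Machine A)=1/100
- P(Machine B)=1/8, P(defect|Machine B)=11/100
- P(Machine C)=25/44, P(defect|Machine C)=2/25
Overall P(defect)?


P(B) = Σ P(B|Aᵢ)×P(Aᵢ)
  1/100×27/88 = 27/8800
  11/100×1/8 = 11/800
  2/25×25/44 = 1/22
Sum = 137/2200

P(defect) = 137/2200 ≈ 6.23%


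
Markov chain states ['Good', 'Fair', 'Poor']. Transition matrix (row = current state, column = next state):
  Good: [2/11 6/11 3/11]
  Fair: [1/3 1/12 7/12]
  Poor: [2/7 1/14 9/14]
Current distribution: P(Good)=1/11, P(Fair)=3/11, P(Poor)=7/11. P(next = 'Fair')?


P(next=Fair) = Σᵢ P(now=i)×P(i→Fair)
= 1/11×6/11 + 3/11×1/12 + 7/11×1/14
= 6/121 + 1/44 + 1/22 = 57/484

P = 57/484 ≈ 0.1178


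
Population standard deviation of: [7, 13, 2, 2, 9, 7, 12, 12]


Mean = 64/8 = 8
  (7-8)²=1
  (13-8)²=25
  (2-8)²=36
  (2-8)²=36
  (9-8)²=1
  (7-8)²=1
  (12-8)²=16
  (12-8)²=16
Σ(x-μ)² = 132
σ² = 132/8 = 33/2

σ = √(33/2) ≈ 4.0620


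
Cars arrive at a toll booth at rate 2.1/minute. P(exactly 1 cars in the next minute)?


Poisson(λ=2.1): P(X=1) = e^(-λ)×λ^k/k!
= e^(-2.1) × 2.1^1 / 1!
≈ 0.1224564283 × 2.1 / 1 ≈ 0.257158

P(X=1) ≈ 0.257158 ≈ 25.72%


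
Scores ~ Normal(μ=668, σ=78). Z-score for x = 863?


z = (x - μ)/σ = (863 - 668)/78 = 2.5

z = 2.5


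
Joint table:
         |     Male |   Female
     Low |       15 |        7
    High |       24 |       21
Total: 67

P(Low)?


P(Low) = (15+7)/67 = 22/67

P(Low) = 22/67 ≈ 32.84%


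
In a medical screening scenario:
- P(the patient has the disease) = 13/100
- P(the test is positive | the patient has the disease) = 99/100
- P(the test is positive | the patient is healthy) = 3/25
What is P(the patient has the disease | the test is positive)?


Using Bayes' theorem:
P(A|B) = P(B|A)·P(A) / P(B)

P(the test is positive) = 99/100 × 13/100 + 3/25 × 87/100
= 1287/10000 + 261/2500 = 2331/10000

P(the patient has the disease|the test is positive) = (1287/10000) / (2331/10000) = 143/259

P(the patient has the disease|the test is positive) = 143/259 ≈ 55.21%


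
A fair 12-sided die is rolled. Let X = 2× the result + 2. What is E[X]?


E[die] = (1+12)/2 = 13/2
E[X] = 2×13/2 + 2 = 15

E[X] = 15


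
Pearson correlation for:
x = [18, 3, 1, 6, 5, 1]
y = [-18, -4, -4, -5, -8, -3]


n=6, Σx=34, Σy=-42, Σxy=-413, Σx²=396, Σy²=454
r = (6×(-413) - 34×(-42))/√((6×396 - 34²)(6×454 - (-42)²))
= -1050/√(1220×960) = -1050/√1171200 ≈ -1050/1082.2199 ≈ -0.9702

r ≈ -0.9702


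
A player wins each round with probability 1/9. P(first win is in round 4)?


Geometric: P(X=4) = (1-p)^(k-1)×p = (8/9)^3×1/9 = 512/6561

P(X=4) = 512/6561 ≈ 7.80%


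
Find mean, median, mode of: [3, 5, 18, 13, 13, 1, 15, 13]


Sorted: [1, 3, 5, 13, 13, 13, 15, 18]
Mean = 81/8
Median = 13
Freq: {3: 1, 5: 1, 18: 1, 13: 3, 1: 1, 15: 1}
Mode: [13]

Mean=81/8, Median=13, Mode=13


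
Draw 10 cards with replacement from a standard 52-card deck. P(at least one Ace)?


P(not a Ace) = 48/52 = 12/13
P(none in 10 draws) = (12/13)^10 = 61917364224/137858491849
P(≥1 Ace) = 1 - 61917364224/137858491849 = 75941127625/137858491849

P = 75941127625/137858491849 ≈ 55.09%


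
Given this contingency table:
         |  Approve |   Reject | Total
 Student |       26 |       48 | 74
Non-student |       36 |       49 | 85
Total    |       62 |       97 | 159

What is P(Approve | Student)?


P(Approve | Student) = 26/(26+48) = 26/74 = 13/37

P(Approve|Student) = 13/37 ≈ 35.14%


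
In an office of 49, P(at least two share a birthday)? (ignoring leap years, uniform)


P(all different) = Π(365-i)/365 for i=0..48
= 0.034220
P(match) = 1 - 0.034220 = 0.965780

P ≈ 0.9658 ≈ 96.58%


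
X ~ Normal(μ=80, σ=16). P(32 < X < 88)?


z₁=(32-80)/16=-3.0, z₂=(88-80)/16=0.5
P = Φ(0.5) - Φ(-3.0) = 0.691462 - 0.001350 = 0.690112 ≈ 0.6901

P(32 < X < 88) ≈ 0.6901
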